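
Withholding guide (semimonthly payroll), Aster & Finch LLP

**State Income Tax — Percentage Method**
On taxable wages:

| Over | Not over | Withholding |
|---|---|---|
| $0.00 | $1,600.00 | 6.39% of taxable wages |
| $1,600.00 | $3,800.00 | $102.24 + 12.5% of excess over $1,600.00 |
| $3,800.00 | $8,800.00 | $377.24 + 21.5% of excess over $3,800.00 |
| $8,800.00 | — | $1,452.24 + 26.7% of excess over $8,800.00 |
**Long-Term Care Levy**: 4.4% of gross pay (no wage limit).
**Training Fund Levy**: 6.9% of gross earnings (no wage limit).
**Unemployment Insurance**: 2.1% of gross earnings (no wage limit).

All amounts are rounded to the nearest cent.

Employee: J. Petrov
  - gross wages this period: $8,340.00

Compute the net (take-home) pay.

$5,869.10

State Income Tax: taxable = $8,340.00
  $377.24 + 21.5% × ($8,340.00 − $3,800.00) = $377.24 + 21.5% × $4,540.00 = $1,353.34
Long-Term Care Levy: 4.4% × $8,340.00 = $366.96
Training Fund Levy: 6.9% × $8,340.00 = $575.46
Unemployment Insurance: 2.1% × $8,340.00 = $175.14
Total withheld: $1,353.34 + $366.96 + $575.46 + $175.14 = $2,470.90
Net pay: $8,340.00 − $2,470.90 = $5,869.10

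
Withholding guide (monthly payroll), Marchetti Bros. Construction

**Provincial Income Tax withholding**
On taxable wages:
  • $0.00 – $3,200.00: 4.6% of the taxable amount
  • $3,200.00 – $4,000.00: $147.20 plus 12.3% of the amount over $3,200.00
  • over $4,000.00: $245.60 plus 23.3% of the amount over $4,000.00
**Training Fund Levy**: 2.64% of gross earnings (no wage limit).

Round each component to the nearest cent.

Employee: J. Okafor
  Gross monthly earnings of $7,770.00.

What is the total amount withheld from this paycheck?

Provincial Income Tax: taxable = $7,770.00
  $245.60 + 23.3% × ($7,770.00 − $4,000.00) = $245.60 + 23.3% × $3,770.00 = $1,124.01
Training Fund Levy: 2.64% × $7,770.00 = $205.13
Total: $1,124.01 + $205.13 = $1,329.14

$1,329.14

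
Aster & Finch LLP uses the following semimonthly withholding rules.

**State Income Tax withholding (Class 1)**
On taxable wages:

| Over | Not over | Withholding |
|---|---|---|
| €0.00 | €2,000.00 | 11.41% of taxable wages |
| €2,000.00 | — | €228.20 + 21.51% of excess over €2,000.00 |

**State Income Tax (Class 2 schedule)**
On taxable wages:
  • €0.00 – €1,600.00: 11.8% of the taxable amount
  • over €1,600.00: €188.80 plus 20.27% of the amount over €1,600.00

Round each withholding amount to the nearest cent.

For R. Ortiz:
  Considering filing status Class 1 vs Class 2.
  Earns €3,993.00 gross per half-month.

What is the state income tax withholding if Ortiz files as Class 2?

€673.86

State Income Tax (Class 2): taxable = €3,993.00
  €188.80 + 20.27% × (€3,993.00 − €1,600.00) = €188.80 + 20.27% × €2,393.00 = €673.86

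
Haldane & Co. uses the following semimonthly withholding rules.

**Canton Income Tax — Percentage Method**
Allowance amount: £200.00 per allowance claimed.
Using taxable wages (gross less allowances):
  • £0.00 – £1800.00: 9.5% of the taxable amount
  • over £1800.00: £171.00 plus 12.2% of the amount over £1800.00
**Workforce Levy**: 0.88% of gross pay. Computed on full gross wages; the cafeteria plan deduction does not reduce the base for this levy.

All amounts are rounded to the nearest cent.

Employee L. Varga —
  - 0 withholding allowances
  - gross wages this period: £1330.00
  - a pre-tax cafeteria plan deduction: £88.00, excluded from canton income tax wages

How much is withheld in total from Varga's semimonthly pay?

Canton Income Tax: taxable = £1330.00 − £88.00 = £1242.00
  9.5% × £1242.00 = £117.99
Workforce Levy: 0.88% × £1330.00 = £11.70
Total: £117.99 + £11.70 = £129.69

£129.69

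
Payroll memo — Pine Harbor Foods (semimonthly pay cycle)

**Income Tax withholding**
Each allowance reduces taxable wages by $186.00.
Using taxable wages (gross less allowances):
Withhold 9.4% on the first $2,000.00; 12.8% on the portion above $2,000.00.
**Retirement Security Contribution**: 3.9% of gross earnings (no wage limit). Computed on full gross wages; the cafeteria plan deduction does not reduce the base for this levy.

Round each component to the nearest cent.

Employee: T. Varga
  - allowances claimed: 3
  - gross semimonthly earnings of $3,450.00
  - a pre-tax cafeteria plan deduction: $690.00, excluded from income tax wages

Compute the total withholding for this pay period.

$348.41

Income Tax: taxable = $3,450.00 − $690.00 − 3×$186.00 = $2,202.00
  $188.00 + 12.8% × ($2,202.00 − $2,000.00) = $188.00 + 12.8% × $202.00 = $213.86
Retirement Security Contribution: 3.9% × $3,450.00 = $134.55
Total: $213.86 + $134.55 = $348.41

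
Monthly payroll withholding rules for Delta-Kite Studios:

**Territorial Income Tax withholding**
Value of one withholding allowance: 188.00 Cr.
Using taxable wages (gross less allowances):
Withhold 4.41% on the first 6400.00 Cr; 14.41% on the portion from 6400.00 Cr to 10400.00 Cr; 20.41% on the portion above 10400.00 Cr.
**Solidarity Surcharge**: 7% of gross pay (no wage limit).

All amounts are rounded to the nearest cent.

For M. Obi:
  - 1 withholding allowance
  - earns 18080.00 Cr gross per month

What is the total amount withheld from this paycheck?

Territorial Income Tax: taxable = 18080.00 Cr − 1×188.00 Cr = 17892.00 Cr
  858.64 Cr + 20.41% × (17892.00 Cr − 10400.00 Cr) = 858.64 Cr + 20.41% × 7492.00 Cr = 2387.76 Cr
Solidarity Surcharge: 7% × 18080.00 Cr = 1265.60 Cr
Total: 2387.76 Cr + 1265.60 Cr = 3653.36 Cr

3653.36 Cr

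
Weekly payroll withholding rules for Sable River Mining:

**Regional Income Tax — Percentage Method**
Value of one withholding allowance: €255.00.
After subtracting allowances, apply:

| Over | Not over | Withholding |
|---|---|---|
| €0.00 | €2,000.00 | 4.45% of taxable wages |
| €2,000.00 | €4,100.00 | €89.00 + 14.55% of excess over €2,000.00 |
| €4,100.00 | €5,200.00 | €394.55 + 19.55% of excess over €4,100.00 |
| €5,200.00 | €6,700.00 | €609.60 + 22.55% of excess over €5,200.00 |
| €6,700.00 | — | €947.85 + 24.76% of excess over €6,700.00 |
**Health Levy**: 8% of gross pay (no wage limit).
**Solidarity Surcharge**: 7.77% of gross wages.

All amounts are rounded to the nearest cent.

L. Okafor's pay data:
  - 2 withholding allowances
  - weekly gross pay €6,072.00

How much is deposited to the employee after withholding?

€4,423.22

Regional Income Tax: taxable = €6,072.00 − 2×€255.00 = €5,562.00
  €609.60 + 22.55% × (€5,562.00 − €5,200.00) = €609.60 + 22.55% × €362.00 = €691.23
Health Levy: 8% × €6,072.00 = €485.76
Solidarity Surcharge: 7.77% × €6,072.00 = €471.79
Total withheld: €691.23 + €485.76 + €471.79 = €1,648.78
Net pay: €6,072.00 − €1,648.78 = €4,423.22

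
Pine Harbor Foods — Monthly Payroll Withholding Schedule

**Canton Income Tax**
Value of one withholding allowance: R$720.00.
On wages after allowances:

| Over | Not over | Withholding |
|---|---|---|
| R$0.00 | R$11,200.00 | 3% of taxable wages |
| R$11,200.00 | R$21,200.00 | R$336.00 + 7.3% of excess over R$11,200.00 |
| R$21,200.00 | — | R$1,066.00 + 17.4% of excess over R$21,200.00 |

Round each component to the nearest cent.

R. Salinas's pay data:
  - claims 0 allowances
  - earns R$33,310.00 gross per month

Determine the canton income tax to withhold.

Canton Income Tax: taxable = R$33,310.00
  R$1,066.00 + 17.4% × (R$33,310.00 − R$21,200.00) = R$1,066.00 + 17.4% × R$12,110.00 = R$3,173.14

R$3,173.14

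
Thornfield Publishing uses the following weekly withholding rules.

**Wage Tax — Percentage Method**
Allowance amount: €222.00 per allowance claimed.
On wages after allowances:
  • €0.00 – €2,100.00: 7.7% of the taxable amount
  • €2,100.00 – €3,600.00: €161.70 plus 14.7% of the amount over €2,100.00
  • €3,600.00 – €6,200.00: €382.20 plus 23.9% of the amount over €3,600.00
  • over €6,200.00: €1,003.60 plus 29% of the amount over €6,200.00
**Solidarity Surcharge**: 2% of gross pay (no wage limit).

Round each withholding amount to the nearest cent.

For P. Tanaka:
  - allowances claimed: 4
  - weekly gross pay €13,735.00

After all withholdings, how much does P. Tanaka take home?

Wage Tax: taxable = €13,735.00 − 4×€222.00 = €12,847.00
  €1,003.60 + 29% × (€12,847.00 − €6,200.00) = €1,003.60 + 29% × €6,647.00 = €2,931.23
Solidarity Surcharge: 2% × €13,735.00 = €274.70
Total withheld: €2,931.23 + €274.70 = €3,205.93
Net pay: €13,735.00 − €3,205.93 = €10,529.07

€10,529.07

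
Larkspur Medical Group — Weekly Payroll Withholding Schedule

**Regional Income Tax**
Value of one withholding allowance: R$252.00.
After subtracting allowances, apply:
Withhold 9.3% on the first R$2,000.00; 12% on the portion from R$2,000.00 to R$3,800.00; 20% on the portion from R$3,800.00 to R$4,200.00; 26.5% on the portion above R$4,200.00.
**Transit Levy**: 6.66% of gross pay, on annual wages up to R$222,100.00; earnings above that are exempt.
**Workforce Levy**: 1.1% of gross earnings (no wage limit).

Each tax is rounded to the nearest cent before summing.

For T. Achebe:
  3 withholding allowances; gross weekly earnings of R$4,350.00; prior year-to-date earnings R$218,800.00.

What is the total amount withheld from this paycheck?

Regional Income Tax: taxable = R$4,350.00 − 3×R$252.00 = R$3,594.00
  R$186.00 + 12% × (R$3,594.00 − R$2,000.00) = R$186.00 + 12% × R$1,594.00 = R$377.28
Transit Levy: cap R$222,100.00 − YTD R$218,800.00 = R$3,300.00 subject; 6.66% × R$3,300.00 = R$219.78
Workforce Levy: 1.1% × R$4,350.00 = R$47.85
Total: R$377.28 + R$219.78 + R$47.85 = R$644.91

R$644.91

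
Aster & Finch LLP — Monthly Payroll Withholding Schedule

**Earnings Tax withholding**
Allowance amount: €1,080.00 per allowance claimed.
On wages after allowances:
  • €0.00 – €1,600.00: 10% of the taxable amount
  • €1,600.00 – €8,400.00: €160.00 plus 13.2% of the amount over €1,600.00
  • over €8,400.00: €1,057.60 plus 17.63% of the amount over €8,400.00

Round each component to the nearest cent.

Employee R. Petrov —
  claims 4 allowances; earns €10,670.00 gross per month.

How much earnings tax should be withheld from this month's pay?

€787.00

Earnings Tax: taxable = €10,670.00 − 4×€1,080.00 = €6,350.00
  €160.00 + 13.2% × (€6,350.00 − €1,600.00) = €160.00 + 13.2% × €4,750.00 = €787.00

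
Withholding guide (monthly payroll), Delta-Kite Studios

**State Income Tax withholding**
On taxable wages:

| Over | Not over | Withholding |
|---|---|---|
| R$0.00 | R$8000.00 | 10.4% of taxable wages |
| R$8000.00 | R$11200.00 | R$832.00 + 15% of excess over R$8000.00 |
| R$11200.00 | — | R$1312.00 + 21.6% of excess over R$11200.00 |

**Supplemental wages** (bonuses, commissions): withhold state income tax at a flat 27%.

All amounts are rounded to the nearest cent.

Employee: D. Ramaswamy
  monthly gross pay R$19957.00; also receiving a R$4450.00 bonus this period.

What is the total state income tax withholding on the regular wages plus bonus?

State Income Tax: taxable = R$19957.00
  R$1312.00 + 21.6% × (R$19957.00 − R$11200.00) = R$1312.00 + 21.6% × R$8757.00 = R$3203.51
Supplemental (27% flat on bonus): 27% × R$4450.00 = R$1201.50
Total state income tax: R$3203.51 + R$1201.50 = R$4405.01

R$4405.01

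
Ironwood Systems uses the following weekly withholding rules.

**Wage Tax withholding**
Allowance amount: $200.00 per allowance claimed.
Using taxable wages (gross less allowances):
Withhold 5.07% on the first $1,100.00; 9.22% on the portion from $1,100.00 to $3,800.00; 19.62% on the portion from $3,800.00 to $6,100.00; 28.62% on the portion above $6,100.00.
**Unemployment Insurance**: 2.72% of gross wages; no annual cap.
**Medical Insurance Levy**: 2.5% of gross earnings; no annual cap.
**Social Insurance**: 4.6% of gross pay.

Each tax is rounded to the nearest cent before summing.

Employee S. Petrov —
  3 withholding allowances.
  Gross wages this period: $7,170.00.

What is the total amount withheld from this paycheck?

Wage Tax: taxable = $7,170.00 − 3×$200.00 = $6,570.00
  $755.97 + 28.62% × ($6,570.00 − $6,100.00) = $755.97 + 28.62% × $470.00 = $890.48
Unemployment Insurance: 2.72% × $7,170.00 = $195.02
Medical Insurance Levy: 2.5% × $7,170.00 = $179.25
Social Insurance: 4.6% × $7,170.00 = $329.82
Total: $890.48 + $195.02 + $179.25 + $329.82 = $1,594.57

$1,594.57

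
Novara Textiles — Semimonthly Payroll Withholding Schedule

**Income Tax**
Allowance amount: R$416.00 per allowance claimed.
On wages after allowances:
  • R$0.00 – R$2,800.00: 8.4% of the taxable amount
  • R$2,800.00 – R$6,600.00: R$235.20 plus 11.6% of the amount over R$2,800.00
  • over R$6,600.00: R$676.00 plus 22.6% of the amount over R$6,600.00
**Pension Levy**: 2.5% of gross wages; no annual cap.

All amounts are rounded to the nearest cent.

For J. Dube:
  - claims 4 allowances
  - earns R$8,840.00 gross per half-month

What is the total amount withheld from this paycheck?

R$1,027.18

Income Tax: taxable = R$8,840.00 − 4×R$416.00 = R$7,176.00
  R$676.00 + 22.6% × (R$7,176.00 − R$6,600.00) = R$676.00 + 22.6% × R$576.00 = R$806.18
Pension Levy: 2.5% × R$8,840.00 = R$221.00
Total: R$806.18 + R$221.00 = R$1,027.18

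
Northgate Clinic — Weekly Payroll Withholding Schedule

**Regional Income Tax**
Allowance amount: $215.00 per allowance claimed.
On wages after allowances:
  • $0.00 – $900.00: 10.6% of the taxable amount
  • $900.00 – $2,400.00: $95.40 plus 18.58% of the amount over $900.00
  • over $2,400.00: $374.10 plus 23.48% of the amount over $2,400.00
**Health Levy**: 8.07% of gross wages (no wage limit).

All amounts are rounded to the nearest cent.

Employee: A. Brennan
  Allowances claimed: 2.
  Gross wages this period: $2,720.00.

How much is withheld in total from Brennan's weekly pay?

Regional Income Tax: taxable = $2,720.00 − 2×$215.00 = $2,290.00
  $95.40 + 18.58% × ($2,290.00 − $900.00) = $95.40 + 18.58% × $1,390.00 = $353.66
Health Levy: 8.07% × $2,720.00 = $219.50
Total: $353.66 + $219.50 = $573.16

$573.16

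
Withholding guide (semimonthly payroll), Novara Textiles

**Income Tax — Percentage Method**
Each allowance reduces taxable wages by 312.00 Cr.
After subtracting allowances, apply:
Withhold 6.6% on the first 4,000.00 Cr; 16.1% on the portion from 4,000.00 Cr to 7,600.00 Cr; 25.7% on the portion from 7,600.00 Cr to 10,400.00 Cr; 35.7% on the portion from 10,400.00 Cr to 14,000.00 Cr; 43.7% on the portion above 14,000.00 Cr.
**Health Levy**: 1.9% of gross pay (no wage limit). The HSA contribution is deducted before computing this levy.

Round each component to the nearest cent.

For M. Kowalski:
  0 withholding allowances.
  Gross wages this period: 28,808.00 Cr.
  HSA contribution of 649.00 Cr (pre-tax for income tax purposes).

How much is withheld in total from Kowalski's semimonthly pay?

9,570.90 Cr

Income Tax: taxable = 28,808.00 Cr − 649.00 Cr = 28,159.00 Cr
  2,848.40 Cr + 43.7% × (28,159.00 Cr − 14,000.00 Cr) = 2,848.40 Cr + 43.7% × 14,159.00 Cr = 9,035.88 Cr
Health Levy: 1.9% × 28,159.00 Cr = 535.02 Cr
Total: 9,035.88 Cr + 535.02 Cr = 9,570.90 Cr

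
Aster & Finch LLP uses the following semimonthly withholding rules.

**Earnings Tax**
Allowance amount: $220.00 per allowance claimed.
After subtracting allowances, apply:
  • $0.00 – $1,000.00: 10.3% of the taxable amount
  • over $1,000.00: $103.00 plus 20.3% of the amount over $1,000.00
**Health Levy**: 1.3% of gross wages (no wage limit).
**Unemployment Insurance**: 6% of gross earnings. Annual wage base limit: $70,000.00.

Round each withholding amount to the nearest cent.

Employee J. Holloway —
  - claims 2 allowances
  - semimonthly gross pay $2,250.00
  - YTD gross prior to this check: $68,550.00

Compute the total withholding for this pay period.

Earnings Tax: taxable = $2,250.00 − 2×$220.00 = $1,810.00
  $103.00 + 20.3% × ($1,810.00 − $1,000.00) = $103.00 + 20.3% × $810.00 = $267.43
Health Levy: 1.3% × $2,250.00 = $29.25
Unemployment Insurance: cap $70,000.00 − YTD $68,550.00 = $1,450.00 subject; 6% × $1,450.00 = $87.00
Total: $267.43 + $29.25 + $87.00 = $383.68

$383.68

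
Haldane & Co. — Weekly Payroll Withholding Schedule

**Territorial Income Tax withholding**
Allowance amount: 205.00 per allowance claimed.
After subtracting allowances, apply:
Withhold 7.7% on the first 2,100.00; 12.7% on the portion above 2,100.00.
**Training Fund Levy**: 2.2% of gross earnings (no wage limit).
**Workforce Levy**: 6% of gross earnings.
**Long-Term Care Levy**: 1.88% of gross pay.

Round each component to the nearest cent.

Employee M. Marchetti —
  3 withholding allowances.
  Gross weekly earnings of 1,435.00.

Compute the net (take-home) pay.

Territorial Income Tax: taxable = 1,435.00 − 3×205.00 = 820.00
  7.7% × 820.00 = 63.14
Training Fund Levy: 2.2% × 1,435.00 = 31.57
Workforce Levy: 6% × 1,435.00 = 86.10
Long-Term Care Levy: 1.88% × 1,435.00 = 26.98
Total withheld: 63.14 + 31.57 + 86.10 + 26.98 = 207.79
Net pay: 1,435.00 − 207.79 = 1,227.21

1,227.21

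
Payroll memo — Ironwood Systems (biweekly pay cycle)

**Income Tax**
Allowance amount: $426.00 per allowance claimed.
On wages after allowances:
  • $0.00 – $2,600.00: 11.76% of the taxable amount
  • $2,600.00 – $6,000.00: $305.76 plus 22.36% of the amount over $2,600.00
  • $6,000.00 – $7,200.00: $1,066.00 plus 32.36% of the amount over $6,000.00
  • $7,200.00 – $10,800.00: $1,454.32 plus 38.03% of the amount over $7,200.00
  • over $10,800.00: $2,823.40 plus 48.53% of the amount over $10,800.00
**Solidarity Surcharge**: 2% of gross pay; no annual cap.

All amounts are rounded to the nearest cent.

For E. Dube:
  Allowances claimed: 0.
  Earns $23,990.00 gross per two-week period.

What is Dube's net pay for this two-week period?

Income Tax: taxable = $23,990.00
  $2,823.40 + 48.53% × ($23,990.00 − $10,800.00) = $2,823.40 + 48.53% × $13,190.00 = $9,224.51
Solidarity Surcharge: 2% × $23,990.00 = $479.80
Total withheld: $9,224.51 + $479.80 = $9,704.31
Net pay: $23,990.00 − $9,704.31 = $14,285.69

$14,285.69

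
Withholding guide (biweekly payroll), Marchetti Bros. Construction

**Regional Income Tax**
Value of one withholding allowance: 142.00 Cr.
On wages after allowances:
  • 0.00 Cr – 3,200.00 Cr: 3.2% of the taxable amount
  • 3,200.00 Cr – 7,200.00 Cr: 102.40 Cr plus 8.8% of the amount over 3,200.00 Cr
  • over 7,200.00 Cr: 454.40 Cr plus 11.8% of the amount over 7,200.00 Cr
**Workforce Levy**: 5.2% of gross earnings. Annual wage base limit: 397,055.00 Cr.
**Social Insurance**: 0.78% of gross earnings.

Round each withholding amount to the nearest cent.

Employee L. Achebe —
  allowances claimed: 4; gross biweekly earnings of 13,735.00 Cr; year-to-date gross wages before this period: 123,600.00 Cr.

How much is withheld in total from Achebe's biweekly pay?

Regional Income Tax: taxable = 13,735.00 Cr − 4×142.00 Cr = 13,167.00 Cr
  454.40 Cr + 11.8% × (13,167.00 Cr − 7,200.00 Cr) = 454.40 Cr + 11.8% × 5,967.00 Cr = 1,158.51 Cr
Workforce Levy: 5.2% × 13,735.00 Cr = 714.22 Cr
Social Insurance: 0.78% × 13,735.00 Cr = 107.13 Cr
Total: 1,158.51 Cr + 714.22 Cr + 107.13 Cr = 1,979.86 Cr

1,979.86 Cr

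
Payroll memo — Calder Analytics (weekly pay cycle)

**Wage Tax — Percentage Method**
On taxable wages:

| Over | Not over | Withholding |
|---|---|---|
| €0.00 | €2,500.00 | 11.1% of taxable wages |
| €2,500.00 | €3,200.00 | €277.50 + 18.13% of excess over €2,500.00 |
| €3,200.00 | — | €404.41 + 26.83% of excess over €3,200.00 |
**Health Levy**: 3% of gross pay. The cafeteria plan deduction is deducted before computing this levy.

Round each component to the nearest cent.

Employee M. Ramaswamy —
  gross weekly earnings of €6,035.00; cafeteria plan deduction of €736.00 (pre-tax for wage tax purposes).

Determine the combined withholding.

Wage Tax: taxable = €6,035.00 − €736.00 = €5,299.00
  €404.41 + 26.83% × (€5,299.00 − €3,200.00) = €404.41 + 26.83% × €2,099.00 = €967.57
Health Levy: 3% × €5,299.00 = €158.97
Total: €967.57 + €158.97 = €1,126.54

€1,126.54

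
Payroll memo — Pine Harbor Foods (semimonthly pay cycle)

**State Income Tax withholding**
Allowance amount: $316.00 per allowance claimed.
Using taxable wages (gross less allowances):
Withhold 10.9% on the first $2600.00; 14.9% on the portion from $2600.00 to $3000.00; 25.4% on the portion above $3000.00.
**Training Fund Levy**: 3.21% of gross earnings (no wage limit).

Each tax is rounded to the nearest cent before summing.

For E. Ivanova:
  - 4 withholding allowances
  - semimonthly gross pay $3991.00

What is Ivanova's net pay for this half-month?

$3560.57

State Income Tax: taxable = $3991.00 − 4×$316.00 = $2727.00
  $283.40 + 14.9% × ($2727.00 − $2600.00) = $283.40 + 14.9% × $127.00 = $302.32
Training Fund Levy: 3.21% × $3991.00 = $128.11
Total withheld: $302.32 + $128.11 = $430.43
Net pay: $3991.00 − $430.43 = $3560.57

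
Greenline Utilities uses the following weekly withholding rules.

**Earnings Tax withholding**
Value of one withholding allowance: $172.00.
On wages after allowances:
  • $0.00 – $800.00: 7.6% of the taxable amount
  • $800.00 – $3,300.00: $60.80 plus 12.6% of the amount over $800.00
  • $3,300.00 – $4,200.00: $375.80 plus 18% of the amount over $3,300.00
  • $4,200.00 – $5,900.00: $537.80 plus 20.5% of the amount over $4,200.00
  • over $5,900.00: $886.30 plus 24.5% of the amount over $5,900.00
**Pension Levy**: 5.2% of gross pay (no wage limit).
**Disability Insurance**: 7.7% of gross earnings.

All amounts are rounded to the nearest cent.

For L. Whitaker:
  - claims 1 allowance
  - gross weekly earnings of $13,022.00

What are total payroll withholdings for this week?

$4,268.88

Earnings Tax: taxable = $13,022.00 − 1×$172.00 = $12,850.00
  $886.30 + 24.5% × ($12,850.00 − $5,900.00) = $886.30 + 24.5% × $6,950.00 = $2,589.05
Pension Levy: 5.2% × $13,022.00 = $677.14
Disability Insurance: 7.7% × $13,022.00 = $1,002.69
Total: $2,589.05 + $677.14 + $1,002.69 = $4,268.88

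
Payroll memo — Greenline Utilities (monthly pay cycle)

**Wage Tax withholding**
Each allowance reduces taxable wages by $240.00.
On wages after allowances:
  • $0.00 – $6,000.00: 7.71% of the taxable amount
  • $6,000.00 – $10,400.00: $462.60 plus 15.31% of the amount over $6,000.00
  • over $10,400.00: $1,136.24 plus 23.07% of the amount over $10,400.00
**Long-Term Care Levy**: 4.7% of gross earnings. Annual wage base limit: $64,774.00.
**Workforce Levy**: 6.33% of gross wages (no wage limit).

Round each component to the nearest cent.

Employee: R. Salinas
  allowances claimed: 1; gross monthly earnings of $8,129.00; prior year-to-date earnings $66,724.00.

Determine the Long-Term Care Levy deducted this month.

Long-Term Care Levy: YTD $66,724.00 ≥ cap $64,774.00 → $0.00

$0.00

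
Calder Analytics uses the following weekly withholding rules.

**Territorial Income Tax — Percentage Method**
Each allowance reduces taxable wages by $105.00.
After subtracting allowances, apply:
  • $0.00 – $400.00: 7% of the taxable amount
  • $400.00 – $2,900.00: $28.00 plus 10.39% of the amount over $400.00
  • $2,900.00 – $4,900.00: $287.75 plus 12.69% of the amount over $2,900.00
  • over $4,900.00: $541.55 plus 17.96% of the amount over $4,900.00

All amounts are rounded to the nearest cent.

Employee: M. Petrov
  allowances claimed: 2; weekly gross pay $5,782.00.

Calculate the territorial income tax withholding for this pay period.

Territorial Income Tax: taxable = $5,782.00 − 2×$105.00 = $5,572.00
  $541.55 + 17.96% × ($5,572.00 − $4,900.00) = $541.55 + 17.96% × $672.00 = $662.24

$662.24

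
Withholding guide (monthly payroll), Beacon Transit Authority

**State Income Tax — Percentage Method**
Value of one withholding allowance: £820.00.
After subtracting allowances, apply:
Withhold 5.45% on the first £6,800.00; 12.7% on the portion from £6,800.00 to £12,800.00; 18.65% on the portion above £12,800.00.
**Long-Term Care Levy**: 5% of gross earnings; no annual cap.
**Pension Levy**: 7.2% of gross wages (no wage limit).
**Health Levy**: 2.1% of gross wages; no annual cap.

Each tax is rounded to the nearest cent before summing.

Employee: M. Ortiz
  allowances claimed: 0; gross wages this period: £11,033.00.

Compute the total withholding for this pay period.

£2,485.91

State Income Tax: taxable = £11,033.00
  £370.60 + 12.7% × (£11,033.00 − £6,800.00) = £370.60 + 12.7% × £4,233.00 = £908.19
Long-Term Care Levy: 5% × £11,033.00 = £551.65
Pension Levy: 7.2% × £11,033.00 = £794.38
Health Levy: 2.1% × £11,033.00 = £231.69
Total: £908.19 + £551.65 + £794.38 + £231.69 = £2,485.91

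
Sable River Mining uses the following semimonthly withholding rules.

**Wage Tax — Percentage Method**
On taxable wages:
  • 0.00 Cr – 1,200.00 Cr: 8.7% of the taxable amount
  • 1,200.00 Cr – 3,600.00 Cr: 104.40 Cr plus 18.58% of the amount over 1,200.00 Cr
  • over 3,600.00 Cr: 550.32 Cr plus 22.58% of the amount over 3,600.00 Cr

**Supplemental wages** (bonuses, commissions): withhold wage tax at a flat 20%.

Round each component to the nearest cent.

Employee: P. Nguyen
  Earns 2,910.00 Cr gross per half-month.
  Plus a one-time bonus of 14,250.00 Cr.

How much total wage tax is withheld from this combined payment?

3,272.12 Cr

Wage Tax: taxable = 2,910.00 Cr
  104.40 Cr + 18.58% × (2,910.00 Cr − 1,200.00 Cr) = 104.40 Cr + 18.58% × 1,710.00 Cr = 422.12 Cr
Supplemental (20% flat on bonus): 20% × 14,250.00 Cr = 2,850.00 Cr
Total wage tax: 422.12 Cr + 2,850.00 Cr = 3,272.12 Cr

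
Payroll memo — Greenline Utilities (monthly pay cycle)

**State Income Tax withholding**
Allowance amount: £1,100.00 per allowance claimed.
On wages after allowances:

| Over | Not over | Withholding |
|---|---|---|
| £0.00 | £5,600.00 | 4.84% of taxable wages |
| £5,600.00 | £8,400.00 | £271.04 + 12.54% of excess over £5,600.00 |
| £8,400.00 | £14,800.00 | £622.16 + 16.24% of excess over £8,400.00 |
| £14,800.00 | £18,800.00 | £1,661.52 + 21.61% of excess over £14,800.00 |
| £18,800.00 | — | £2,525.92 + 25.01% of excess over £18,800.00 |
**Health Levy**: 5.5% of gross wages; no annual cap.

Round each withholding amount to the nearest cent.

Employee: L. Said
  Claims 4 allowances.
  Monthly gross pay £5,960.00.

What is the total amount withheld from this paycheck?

£403.30

State Income Tax: taxable = £5,960.00 − 4×£1,100.00 = £1,560.00
  4.84% × £1,560.00 = £75.50
Health Levy: 5.5% × £5,960.00 = £327.80
Total: £75.50 + £327.80 = £403.30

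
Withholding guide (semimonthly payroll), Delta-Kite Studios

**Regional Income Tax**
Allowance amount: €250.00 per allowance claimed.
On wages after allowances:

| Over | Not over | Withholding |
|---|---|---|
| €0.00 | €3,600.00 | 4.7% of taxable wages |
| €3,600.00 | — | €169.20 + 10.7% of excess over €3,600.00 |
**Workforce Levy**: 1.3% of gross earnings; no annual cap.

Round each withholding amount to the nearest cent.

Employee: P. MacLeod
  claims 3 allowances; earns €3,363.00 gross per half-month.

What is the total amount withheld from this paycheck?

Regional Income Tax: taxable = €3,363.00 − 3×€250.00 = €2,613.00
  4.7% × €2,613.00 = €122.81
Workforce Levy: 1.3% × €3,363.00 = €43.72
Total: €122.81 + €43.72 = €166.53

€166.53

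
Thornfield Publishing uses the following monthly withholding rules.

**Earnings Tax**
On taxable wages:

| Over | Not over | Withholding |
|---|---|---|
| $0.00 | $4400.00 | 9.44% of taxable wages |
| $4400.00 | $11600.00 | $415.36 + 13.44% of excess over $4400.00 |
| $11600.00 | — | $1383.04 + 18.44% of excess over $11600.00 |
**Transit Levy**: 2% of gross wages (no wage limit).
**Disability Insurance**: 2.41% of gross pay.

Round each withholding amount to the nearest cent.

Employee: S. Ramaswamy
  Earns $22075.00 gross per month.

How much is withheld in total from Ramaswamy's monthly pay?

Earnings Tax: taxable = $22075.00
  $1383.04 + 18.44% × ($22075.00 − $11600.00) = $1383.04 + 18.44% × $10475.00 = $3314.63
Transit Levy: 2% × $22075.00 = $441.50
Disability Insurance: 2.41% × $22075.00 = $532.01
Total: $3314.63 + $441.50 + $532.01 = $4288.14

$4288.14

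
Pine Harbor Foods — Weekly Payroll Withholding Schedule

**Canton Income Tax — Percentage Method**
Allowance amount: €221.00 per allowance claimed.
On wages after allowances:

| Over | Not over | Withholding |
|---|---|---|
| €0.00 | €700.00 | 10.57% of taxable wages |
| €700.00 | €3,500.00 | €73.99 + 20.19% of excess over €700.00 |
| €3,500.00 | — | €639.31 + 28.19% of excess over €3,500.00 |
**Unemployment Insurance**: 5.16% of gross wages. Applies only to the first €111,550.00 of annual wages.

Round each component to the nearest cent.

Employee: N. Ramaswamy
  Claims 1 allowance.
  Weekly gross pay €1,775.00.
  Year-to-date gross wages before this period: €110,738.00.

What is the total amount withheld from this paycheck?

€288.31

Canton Income Tax: taxable = €1,775.00 − 1×€221.00 = €1,554.00
  €73.99 + 20.19% × (€1,554.00 − €700.00) = €73.99 + 20.19% × €854.00 = €246.41
Unemployment Insurance: cap €111,550.00 − YTD €110,738.00 = €812.00 subject; 5.16% × €812.00 = €41.90
Total: €246.41 + €41.90 = €288.31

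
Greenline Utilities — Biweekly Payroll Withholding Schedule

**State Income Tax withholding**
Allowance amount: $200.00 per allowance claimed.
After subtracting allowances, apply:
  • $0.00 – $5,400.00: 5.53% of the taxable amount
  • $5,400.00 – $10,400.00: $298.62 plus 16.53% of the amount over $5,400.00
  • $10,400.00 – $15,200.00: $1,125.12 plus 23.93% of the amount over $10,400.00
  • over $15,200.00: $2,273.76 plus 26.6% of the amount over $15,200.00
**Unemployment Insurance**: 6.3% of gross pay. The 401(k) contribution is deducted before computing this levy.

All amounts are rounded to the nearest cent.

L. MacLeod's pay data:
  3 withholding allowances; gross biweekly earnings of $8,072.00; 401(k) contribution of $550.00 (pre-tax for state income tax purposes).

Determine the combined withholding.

$1,024.10

State Income Tax: taxable = $8,072.00 − $550.00 − 3×$200.00 = $6,922.00
  $298.62 + 16.53% × ($6,922.00 − $5,400.00) = $298.62 + 16.53% × $1,522.00 = $550.21
Unemployment Insurance: 6.3% × $7,522.00 = $473.89
Total: $550.21 + $473.89 = $1,024.10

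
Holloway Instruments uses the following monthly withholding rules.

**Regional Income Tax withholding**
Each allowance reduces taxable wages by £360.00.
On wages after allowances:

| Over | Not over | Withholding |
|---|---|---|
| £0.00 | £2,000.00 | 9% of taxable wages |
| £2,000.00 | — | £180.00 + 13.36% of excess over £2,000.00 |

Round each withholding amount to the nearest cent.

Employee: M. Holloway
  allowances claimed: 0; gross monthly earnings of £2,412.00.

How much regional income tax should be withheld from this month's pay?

Regional Income Tax: taxable = £2,412.00
  £180.00 + 13.36% × (£2,412.00 − £2,000.00) = £180.00 + 13.36% × £412.00 = £235.04

£235.04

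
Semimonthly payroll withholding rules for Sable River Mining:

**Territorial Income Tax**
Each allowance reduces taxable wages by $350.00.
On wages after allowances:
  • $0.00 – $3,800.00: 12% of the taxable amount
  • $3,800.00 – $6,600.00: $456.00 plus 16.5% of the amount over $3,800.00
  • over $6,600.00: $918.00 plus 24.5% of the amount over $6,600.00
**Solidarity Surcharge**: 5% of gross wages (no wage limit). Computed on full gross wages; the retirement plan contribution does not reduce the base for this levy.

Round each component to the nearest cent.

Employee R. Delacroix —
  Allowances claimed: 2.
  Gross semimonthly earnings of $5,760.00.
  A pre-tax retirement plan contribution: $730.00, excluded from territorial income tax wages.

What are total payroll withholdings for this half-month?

$831.45

Territorial Income Tax: taxable = $5,760.00 − $730.00 − 2×$350.00 = $4,330.00
  $456.00 + 16.5% × ($4,330.00 − $3,800.00) = $456.00 + 16.5% × $530.00 = $543.45
Solidarity Surcharge: 5% × $5,760.00 = $288.00
Total: $543.45 + $288.00 = $831.45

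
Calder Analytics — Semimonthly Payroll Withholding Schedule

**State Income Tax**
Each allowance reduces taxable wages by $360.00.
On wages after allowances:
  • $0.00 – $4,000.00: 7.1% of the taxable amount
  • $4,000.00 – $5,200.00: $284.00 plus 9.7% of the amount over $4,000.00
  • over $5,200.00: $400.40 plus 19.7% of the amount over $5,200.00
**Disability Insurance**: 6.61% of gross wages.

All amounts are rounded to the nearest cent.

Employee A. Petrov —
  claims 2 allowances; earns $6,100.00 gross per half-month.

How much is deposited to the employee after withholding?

$5,260.93

State Income Tax: taxable = $6,100.00 − 2×$360.00 = $5,380.00
  $400.40 + 19.7% × ($5,380.00 − $5,200.00) = $400.40 + 19.7% × $180.00 = $435.86
Disability Insurance: 6.61% × $6,100.00 = $403.21
Total withheld: $435.86 + $403.21 = $839.07
Net pay: $6,100.00 − $839.07 = $5,260.93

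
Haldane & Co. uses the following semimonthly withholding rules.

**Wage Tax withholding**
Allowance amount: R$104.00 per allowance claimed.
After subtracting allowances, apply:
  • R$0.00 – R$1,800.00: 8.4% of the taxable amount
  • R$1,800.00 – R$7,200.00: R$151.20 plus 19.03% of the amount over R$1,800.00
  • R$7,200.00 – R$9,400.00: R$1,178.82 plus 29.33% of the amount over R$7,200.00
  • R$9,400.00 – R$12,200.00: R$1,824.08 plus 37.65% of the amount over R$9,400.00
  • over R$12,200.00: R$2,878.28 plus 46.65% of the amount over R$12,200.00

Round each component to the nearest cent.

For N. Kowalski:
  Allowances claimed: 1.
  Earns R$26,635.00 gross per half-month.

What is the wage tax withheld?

Wage Tax: taxable = R$26,635.00 − 1×R$104.00 = R$26,531.00
  R$2,878.28 + 46.65% × (R$26,531.00 − R$12,200.00) = R$2,878.28 + 46.65% × R$14,331.00 = R$9,563.69

R$9,563.69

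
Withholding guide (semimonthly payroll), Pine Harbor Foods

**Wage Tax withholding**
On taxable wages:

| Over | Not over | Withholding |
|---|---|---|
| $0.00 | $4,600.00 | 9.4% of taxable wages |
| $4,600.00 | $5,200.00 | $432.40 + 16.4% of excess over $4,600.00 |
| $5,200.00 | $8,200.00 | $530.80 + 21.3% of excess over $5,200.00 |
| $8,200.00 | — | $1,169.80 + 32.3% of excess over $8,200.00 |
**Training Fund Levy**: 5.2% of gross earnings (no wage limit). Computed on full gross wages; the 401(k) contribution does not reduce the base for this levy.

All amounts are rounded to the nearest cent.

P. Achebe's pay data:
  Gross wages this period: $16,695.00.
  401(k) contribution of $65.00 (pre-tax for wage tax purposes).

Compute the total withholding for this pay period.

Wage Tax: taxable = $16,695.00 − $65.00 = $16,630.00
  $1,169.80 + 32.3% × ($16,630.00 − $8,200.00) = $1,169.80 + 32.3% × $8,430.00 = $3,892.69
Training Fund Levy: 5.2% × $16,695.00 = $868.14
Total: $3,892.69 + $868.14 = $4,760.83

$4,760.83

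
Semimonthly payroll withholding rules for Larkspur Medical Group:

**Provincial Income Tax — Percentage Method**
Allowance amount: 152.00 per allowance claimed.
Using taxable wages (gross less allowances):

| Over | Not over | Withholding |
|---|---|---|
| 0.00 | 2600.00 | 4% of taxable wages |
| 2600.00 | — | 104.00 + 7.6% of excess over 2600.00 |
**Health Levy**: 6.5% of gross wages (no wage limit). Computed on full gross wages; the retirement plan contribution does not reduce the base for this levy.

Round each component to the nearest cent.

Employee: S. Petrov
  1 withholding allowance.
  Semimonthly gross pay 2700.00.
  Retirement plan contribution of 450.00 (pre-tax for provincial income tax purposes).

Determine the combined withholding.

Provincial Income Tax: taxable = 2700.00 − 450.00 − 1×152.00 = 2098.00
  4% × 2098.00 = 83.92
Health Levy: 6.5% × 2700.00 = 175.50
Total: 83.92 + 175.50 = 259.42

259.42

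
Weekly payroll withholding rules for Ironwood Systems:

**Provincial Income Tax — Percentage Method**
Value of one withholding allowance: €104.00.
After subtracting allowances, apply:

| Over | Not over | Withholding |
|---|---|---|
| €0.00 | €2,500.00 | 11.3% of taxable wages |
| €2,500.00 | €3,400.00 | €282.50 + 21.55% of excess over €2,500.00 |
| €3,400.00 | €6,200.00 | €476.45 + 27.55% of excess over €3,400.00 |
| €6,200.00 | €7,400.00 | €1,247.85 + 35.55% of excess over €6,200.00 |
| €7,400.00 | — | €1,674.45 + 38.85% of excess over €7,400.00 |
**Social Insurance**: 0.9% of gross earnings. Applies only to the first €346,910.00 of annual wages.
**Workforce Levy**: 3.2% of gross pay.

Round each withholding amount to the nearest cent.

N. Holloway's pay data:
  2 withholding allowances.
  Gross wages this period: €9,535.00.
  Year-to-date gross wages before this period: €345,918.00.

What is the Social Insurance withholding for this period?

€8.93

Social Insurance: cap €346,910.00 − YTD €345,918.00 = €992.00 subject; 0.9% × €992.00 = €8.93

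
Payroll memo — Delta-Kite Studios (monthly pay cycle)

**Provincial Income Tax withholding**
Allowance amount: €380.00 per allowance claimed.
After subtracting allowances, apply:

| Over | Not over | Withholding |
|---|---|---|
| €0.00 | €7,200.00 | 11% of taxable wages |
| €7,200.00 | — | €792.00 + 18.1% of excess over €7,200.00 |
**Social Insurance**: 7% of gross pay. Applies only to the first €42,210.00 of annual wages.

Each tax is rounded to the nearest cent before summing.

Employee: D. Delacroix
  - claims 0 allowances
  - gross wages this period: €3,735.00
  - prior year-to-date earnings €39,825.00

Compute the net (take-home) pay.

€3,157.20

Provincial Income Tax: taxable = €3,735.00
  11% × €3,735.00 = €410.85
Social Insurance: cap €42,210.00 − YTD €39,825.00 = €2,385.00 subject; 7% × €2,385.00 = €166.95
Total withheld: €410.85 + €166.95 = €577.80
Net pay: €3,735.00 − €577.80 = €3,157.20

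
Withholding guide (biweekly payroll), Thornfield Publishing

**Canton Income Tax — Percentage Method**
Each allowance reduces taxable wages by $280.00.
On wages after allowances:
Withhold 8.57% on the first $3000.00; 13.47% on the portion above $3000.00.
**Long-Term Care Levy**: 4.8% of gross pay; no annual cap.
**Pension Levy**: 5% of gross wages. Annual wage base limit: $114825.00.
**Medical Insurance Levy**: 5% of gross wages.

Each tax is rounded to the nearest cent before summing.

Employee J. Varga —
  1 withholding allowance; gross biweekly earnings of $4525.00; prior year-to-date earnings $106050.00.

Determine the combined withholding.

$1094.50

Canton Income Tax: taxable = $4525.00 − 1×$280.00 = $4245.00
  $257.10 + 13.47% × ($4245.00 − $3000.00) = $257.10 + 13.47% × $1245.00 = $424.80
Long-Term Care Levy: 4.8% × $4525.00 = $217.20
Pension Levy: 5% × $4525.00 = $226.25
Medical Insurance Levy: 5% × $4525.00 = $226.25
Total: $424.80 + $217.20 + $226.25 + $226.25 = $1094.50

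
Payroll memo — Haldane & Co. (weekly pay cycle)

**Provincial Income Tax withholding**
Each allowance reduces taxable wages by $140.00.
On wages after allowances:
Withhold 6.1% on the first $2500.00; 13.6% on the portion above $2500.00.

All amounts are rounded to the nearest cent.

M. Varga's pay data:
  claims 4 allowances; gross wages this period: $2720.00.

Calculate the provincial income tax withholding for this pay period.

Provincial Income Tax: taxable = $2720.00 − 4×$140.00 = $2160.00
  6.1% × $2160.00 = $131.76

$131.76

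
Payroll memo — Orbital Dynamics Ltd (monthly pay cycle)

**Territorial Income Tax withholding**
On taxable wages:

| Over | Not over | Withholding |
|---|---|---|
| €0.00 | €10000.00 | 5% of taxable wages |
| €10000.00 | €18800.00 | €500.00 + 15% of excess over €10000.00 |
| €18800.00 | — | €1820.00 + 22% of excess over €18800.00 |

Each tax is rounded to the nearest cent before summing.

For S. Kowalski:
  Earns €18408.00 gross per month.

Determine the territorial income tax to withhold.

€1761.20

Territorial Income Tax: taxable = €18408.00
  €500.00 + 15% × (€18408.00 − €10000.00) = €500.00 + 15% × €8408.00 = €1761.20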